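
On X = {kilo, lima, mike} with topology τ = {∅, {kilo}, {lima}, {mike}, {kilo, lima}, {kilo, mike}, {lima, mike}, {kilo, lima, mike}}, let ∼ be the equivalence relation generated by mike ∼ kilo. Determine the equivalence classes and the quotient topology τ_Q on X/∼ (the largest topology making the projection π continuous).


X/∼ = {[kilo=mike], [lima]}; |τ_Q| = 4.

Equivalence classes: [kilo=mike], [lima].
Quotient map π: X → X/∼ sends kilo ↦ [kilo=mike], lima ↦ [lima], mike ↦ [kilo=mike].
For each subset V ⊆ X/∼, compute π^{-1}(V) ⊆ X and check whether π^{-1}(V) ∈ τ. V is open in τ_Q iff π^{-1}(V) ∈ τ.
  V = {}: π^{-1}(V) = ∅ ∈ τ ✓.
  V = {[kilo=mike]}: π^{-1}(V) = {kilo, mike} ∈ τ ✓.
  V = {[lima]}: π^{-1}(V) = {lima} ∈ τ ✓.
  V = {[kilo=mike], [lima]}: π^{-1}(V) = {kilo, lima, mike} ∈ τ ✓.
Open sets in the quotient: τ_Q = {{}, {[kilo=mike]}, {[lima]}, {[kilo=mike], [lima]}} (4 elements).


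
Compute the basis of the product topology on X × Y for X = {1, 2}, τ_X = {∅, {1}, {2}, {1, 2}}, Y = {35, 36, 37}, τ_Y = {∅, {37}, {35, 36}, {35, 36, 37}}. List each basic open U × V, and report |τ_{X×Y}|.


Basis B = {∅ × ∅, {1} × {37}, {2} × {37}, {1} × {35, 36}, {1, 2} × {37}, {2} × {35, 36}, {1} × {35, 36, 37}, {2} × {35, 36, 37}, {1, 2} × {35, 36}, {1, 2} × {35, 36, 37}}; |τ_{X×Y}| = 16.

Enumerate products U × V with U ∈ τ_X, V ∈ τ_Y (deduplicated):
  ∅ × ∅ = {} (∅)
  {1} × {37} = {(1,37)}
  {2} × {37} = {(2,37)}
  {1} × {35, 36} = {(1,35), (1,36)}
  {1, 2} × {37} = {(1,37), (2,37)}
  {2} × {35, 36} = {(2,35), (2,36)}
  {1} × {35, 36, 37} = {(1,35), (1,36), (1,37)}
  {2} × {35, 36, 37} = {(2,35), (2,36), (2,37)}
  {1, 2} × {35, 36} = {(1,35), (1,36), (2,35), (2,36)}
  {1, 2} × {35, 36, 37} = {(1,35), (1,36), (1,37), (2,35), (2,36), (2,37)}
These 10 distinct sets form the basis B.
Close under arbitrary unions to get τ_{X×Y}; counting gives |τ_{X×Y}| = 16.


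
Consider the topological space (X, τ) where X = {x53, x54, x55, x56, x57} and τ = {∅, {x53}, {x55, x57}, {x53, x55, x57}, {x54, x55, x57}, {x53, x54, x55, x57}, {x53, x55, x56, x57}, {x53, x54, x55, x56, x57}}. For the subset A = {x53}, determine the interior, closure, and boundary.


int(A) = {x53}, cl(A) = {x53, x56}, ∂A = {x56}.

Closed sets in (X, τ) are complements of opens:
  closed(X, τ) = {∅, {x54}, {x56}, {x53, x56}, {x54, x56}, {x53, x54, x56}, {x54, x55, x56, x57}, {x53, x54, x55, x56, x57}}.
int(A) = ⋃ {U ∈ τ : U ⊆ A}. Opens contained in A: ∅, {x53}.
Taking the union of these: int(A) = {x53}.
cl(A) = ⋂ {C closed : A ⊆ C}. Closed sets containing A: {x53, x56}, {x53, x54, x56}, {x53, x54, x55, x56, x57}.
Intersecting these: cl(A) = {x53, x56}.
∂A = cl(A) ∖ int(A) = {x53, x56} ∖ {x53} = {x56}.


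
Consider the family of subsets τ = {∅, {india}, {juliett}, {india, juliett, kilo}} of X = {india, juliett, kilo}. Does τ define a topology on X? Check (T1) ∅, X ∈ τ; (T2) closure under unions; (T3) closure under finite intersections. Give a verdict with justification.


τ is NOT a topology on X.

Axiom (T1): ∅ ∈ τ? Yes; X ∈ τ? Yes.
Axiom (T2/T3): check pairwise unions and intersections of members of τ.
Counterexample for (T2): {india} ∪ {juliett} = {india, juliett} ∉ τ. Therefore τ is NOT a topology.


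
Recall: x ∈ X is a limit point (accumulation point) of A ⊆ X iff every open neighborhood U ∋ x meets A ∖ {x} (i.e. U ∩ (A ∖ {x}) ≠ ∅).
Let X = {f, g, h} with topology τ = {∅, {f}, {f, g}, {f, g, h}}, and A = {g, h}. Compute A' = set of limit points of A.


A' = {h}

For each x ∈ X, list the open sets U ∈ τ with x ∈ U, then check whether U ∩ (A ∖ {x}) ≠ ∅ for every such U.
  x = f: open {f} ∋ x has {f} ∩ (A ∖ {f}) = ∅, so x is NOT a limit point.
  x = g: open {f, g} ∋ x has {f, g} ∩ (A ∖ {g}) = ∅, so x is NOT a limit point.
  x = h: opens ∋ x are {f, g, h}; each meets A ∖ {h}, so x IS a limit point.
Collecting: A' = {h}.


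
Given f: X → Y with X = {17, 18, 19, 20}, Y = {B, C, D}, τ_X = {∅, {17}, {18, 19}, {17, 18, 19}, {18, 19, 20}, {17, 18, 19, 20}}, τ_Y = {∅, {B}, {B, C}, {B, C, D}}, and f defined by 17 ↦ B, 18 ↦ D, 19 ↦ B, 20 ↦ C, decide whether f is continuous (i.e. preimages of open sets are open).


f is NOT continuous.

Compute f^{-1}(U) for each U ∈ τ_Y:
  U = ∅: f^{-1}(U) = ∅ ∈ τ_X ✓.
  U = {B}: f^{-1}(U) = {17, 19} ∉ τ_X ✗.
  U = {B, C}: f^{-1}(U) = {17, 19, 20} ∉ τ_X ✗.
  U = {B, C, D}: f^{-1}(U) = {17, 18, 19, 20} ∈ τ_X ✓.
Found U = {B} with f^{-1}(U) = {17, 19} not in τ_X. Therefore f is NOT continuous.


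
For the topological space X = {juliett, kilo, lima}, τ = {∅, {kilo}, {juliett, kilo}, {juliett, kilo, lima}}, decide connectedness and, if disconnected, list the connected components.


(X, τ) is connected.

Find clopen sets (U ∈ τ with X ∖ U ∈ τ):
  U = ∅, X ∖ U = {juliett, kilo, lima} — both open, so U is clopen.
  U = {juliett, kilo, lima}, X ∖ U = ∅ — both open, so U is clopen.
Only trivial clopens (∅ and X) exist, so (X, τ) is connected.
Compute connected components by grouping points that agree on all clopens:
  component: {juliett, kilo, lima}


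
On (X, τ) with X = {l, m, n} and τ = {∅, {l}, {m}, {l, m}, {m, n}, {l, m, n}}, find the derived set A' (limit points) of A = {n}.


A' = ∅

For each x ∈ X, list the open sets U ∈ τ with x ∈ U, then check whether U ∩ (A ∖ {x}) ≠ ∅ for every such U.
  x = l: open {l} ∋ x has {l} ∩ (A ∖ {l}) = ∅, so x is NOT a limit point.
  x = m: open {m} ∋ x has {m} ∩ (A ∖ {m}) = ∅, so x is NOT a limit point.
  x = n: open {m, n} ∋ x has {m, n} ∩ (A ∖ {n}) = ∅, so x is NOT a limit point.
Collecting: A' = ∅.


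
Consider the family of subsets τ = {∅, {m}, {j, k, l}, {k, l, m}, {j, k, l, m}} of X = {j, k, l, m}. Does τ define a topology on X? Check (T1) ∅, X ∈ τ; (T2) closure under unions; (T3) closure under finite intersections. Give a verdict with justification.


τ is NOT a topology on X.

Axiom (T1): ∅ ∈ τ? Yes; X ∈ τ? Yes.
Axiom (T2/T3): check pairwise unions and intersections of members of τ.
Counterexample for (T3): {j, k, l} ∩ {k, l, m} = {k, l} ∉ τ. Therefore τ is NOT a topology.


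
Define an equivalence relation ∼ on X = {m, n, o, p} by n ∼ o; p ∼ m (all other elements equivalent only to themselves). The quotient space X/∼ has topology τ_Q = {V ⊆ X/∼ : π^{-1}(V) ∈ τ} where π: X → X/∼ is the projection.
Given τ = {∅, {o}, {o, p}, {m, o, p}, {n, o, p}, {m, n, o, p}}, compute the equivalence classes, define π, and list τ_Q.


X/∼ = {[m=p], [n=o]}; |τ_Q| = 2.

Equivalence classes: [m=p], [n=o].
Quotient map π: X → X/∼ sends m ↦ [m=p], n ↦ [n=o], o ↦ [n=o], p ↦ [m=p].
For each subset V ⊆ X/∼, compute π^{-1}(V) ⊆ X and check whether π^{-1}(V) ∈ τ. V is open in τ_Q iff π^{-1}(V) ∈ τ.
  V = {}: π^{-1}(V) = ∅ ∈ τ ✓.
  V = {[m=p]}: π^{-1}(V) = {m, p} ∉ τ ✗.
  V = {[n=o]}: π^{-1}(V) = {n, o} ∉ τ ✗.
  V = {[m=p], [n=o]}: π^{-1}(V) = {m, n, o, p} ∈ τ ✓.
Open sets in the quotient: τ_Q = {{}, {[m=p], [n=o]}} (2 elements).


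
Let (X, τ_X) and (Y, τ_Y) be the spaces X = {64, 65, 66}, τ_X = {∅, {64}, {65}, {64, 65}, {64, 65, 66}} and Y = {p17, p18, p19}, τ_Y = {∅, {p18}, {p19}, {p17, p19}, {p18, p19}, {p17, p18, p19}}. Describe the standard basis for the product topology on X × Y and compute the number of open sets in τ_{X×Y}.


Basis B = {∅ × ∅, {64} × {p18}, {64} × {p19}, {65} × {p18}, {65} × {p19}, {64} × {p17, p19}, {64} × {p18, p19}, {64, 65} × {p18}, {64, 65} × {p19}, {65} × {p17, p19}, {65} × {p18, p19}, {64} × {p17, p18, p19}, {64, 65, 66} × {p18}, {64, 65, 66} × {p19}, {65} × {p17, p18, p19}, {64, 65} × {p17, p19}, {64, 65} × {p18, p19}, {64, 65} × {p17, p18, p19}, {64, 65, 66} × {p17, p19}, {64, 65, 66} × {p18, p19}, {64, 65, 66} × {p17, p18, p19}}; |τ_{X×Y}| = 70.

Enumerate products U × V with U ∈ τ_X, V ∈ τ_Y (deduplicated):
  ∅ × ∅ = {} (∅)
  {64} × {p18} = {(64,p18)}
  {64} × {p19} = {(64,p19)}
  {65} × {p18} = {(65,p18)}
  {65} × {p19} = {(65,p19)}
  {64} × {p17, p19} = {(64,p17), (64,p19)}
  {64} × {p18, p19} = {(64,p18), (64,p19)}
  {64, 65} × {p18} = {(64,p18), (65,p18)}
  {64, 65} × {p19} = {(64,p19), (65,p19)}
  {65} × {p17, p19} = {(65,p17), (65,p19)}
  {65} × {p18, p19} = {(65,p18), (65,p19)}
  {64} × {p17, p18, p19} = {(64,p17), (64,p18), (64,p19)}
  {64, 65, 66} × {p18} = {(64,p18), (65,p18), (66,p18)}
  {64, 65, 66} × {p19} = {(64,p19), (65,p19), (66,p19)}
  {65} × {p17, p18, p19} = {(65,p17), (65,p18), (65,p19)}
  {64, 65} × {p17, p19} = {(64,p17), (64,p19), (65,p17), (65,p19)}
  {64, 65} × {p18, p19} = {(64,p18), (64,p19), (65,p18), (65,p19)}
  {64, 65} × {p17, p18, p19} = {(64,p17), (64,p18), (64,p19), (65,p17), (65,p18), (65,p19)}
  {64, 65, 66} × {p17, p19} = {(64,p17), (64,p19), (65,p17), (65,p19), (66,p17), (66,p19)}
  {64, 65, 66} × {p18, p19} = {(64,p18), (64,p19), (65,p18), (65,p19), (66,p18), (66,p19)}
  {64, 65, 66} × {p17, p18, p19} = {(64,p17), (64,p18), (64,p19), (65,p17), (65,p18), (65,p19), (66,p17), (66,p18), (66,p19)}
These 21 distinct sets form the basis B.
Close under arbitrary unions to get τ_{X×Y}; counting gives |τ_{X×Y}| = 70.


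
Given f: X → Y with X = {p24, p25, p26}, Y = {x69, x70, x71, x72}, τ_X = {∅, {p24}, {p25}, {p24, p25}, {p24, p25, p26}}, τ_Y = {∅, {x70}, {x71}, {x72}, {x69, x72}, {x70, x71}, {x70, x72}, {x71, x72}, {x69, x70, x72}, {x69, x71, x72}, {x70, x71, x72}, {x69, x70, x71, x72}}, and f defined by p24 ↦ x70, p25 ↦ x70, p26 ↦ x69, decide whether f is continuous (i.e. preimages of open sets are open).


f is NOT continuous.

Compute f^{-1}(U) for each U ∈ τ_Y:
  U = ∅: f^{-1}(U) = ∅ ∈ τ_X ✓.
  U = {x70}: f^{-1}(U) = {p24, p25} ∈ τ_X ✓.
  U = {x71}: f^{-1}(U) = ∅ ∈ τ_X ✓.
  U = {x72}: f^{-1}(U) = ∅ ∈ τ_X ✓.
  U = {x69, x72}: f^{-1}(U) = {p26} ∉ τ_X ✗.
  U = {x70, x71}: f^{-1}(U) = {p24, p25} ∈ τ_X ✓.
  U = {x70, x72}: f^{-1}(U) = {p24, p25} ∈ τ_X ✓.
  U = {x71, x72}: f^{-1}(U) = ∅ ∈ τ_X ✓.
  U = {x69, x70, x72}: f^{-1}(U) = {p24, p25, p26} ∈ τ_X ✓.
  U = {x69, x71, x72}: f^{-1}(U) = {p26} ∉ τ_X ✗.
  U = {x70, x71, x72}: f^{-1}(U) = {p24, p25} ∈ τ_X ✓.
  U = {x69, x70, x71, x72}: f^{-1}(U) = {p24, p25, p26} ∈ τ_X ✓.
Found U = {x69, x72} with f^{-1}(U) = {p26} not in τ_X. Therefore f is NOT continuous.


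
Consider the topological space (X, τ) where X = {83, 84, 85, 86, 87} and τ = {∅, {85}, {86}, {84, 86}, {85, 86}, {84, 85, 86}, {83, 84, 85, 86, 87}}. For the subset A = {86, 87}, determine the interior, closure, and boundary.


int(A) = {86}, cl(A) = {83, 84, 86, 87}, ∂A = {83, 84, 87}.

Closed sets in (X, τ) are complements of opens:
  closed(X, τ) = {∅, {83, 87}, {83, 84, 87}, {83, 85, 87}, {83, 84, 85, 87}, {83, 84, 86, 87}, {83, 84, 85, 86, 87}}.
int(A) = ⋃ {U ∈ τ : U ⊆ A}. Opens contained in A: ∅, {86}.
Taking the union of these: int(A) = {86}.
cl(A) = ⋂ {C closed : A ⊆ C}. Closed sets containing A: {83, 84, 86, 87}, {83, 84, 85, 86, 87}.
Intersecting these: cl(A) = {83, 84, 86, 87}.
∂A = cl(A) ∖ int(A) = {83, 84, 86, 87} ∖ {86} = {83, 84, 87}.


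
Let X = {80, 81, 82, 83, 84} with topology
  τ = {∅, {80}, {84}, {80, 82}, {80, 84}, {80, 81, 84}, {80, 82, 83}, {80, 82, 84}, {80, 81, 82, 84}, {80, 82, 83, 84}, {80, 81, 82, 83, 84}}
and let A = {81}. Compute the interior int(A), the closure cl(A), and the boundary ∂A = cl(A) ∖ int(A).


int(A) = ∅, cl(A) = {81}, ∂A = {81}.

Closed sets in (X, τ) are complements of opens:
  closed(X, τ) = {∅, {81}, {83}, {81, 83}, {81, 84}, {82, 83}, {81, 82, 83}, {81, 83, 84}, {80, 81, 82, 83}, {81, 82, 83, 84}, {80, 81, 82, 83, 84}}.
int(A) = ⋃ {U ∈ τ : U ⊆ A}. Opens contained in A: ∅.
Taking the union of these: int(A) = ∅.
cl(A) = ⋂ {C closed : A ⊆ C}. Closed sets containing A: {81}, {81, 83}, {81, 84}, {81, 82, 83}, {81, 83, 84}, {80, 81, 82, 83}, {81, 82, 83, 84}, {80, 81, 82, 83, 84}.
Intersecting these: cl(A) = {81}.
∂A = cl(A) ∖ int(A) = {81} ∖ ∅ = {81}.


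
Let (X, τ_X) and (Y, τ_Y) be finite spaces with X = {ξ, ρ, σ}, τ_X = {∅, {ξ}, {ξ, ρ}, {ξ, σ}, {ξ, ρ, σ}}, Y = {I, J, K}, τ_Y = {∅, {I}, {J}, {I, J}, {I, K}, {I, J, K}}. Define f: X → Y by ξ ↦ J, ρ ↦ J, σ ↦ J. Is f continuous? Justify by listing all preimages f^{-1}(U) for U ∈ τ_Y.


f IS continuous.

Compute f^{-1}(U) for each U ∈ τ_Y:
  U = ∅: f^{-1}(U) = ∅ ∈ τ_X ✓.
  U = {I}: f^{-1}(U) = ∅ ∈ τ_X ✓.
  U = {J}: f^{-1}(U) = {ξ, ρ, σ} ∈ τ_X ✓.
  U = {I, J}: f^{-1}(U) = {ξ, ρ, σ} ∈ τ_X ✓.
  U = {I, K}: f^{-1}(U) = ∅ ∈ τ_X ✓.
  U = {I, J, K}: f^{-1}(U) = {ξ, ρ, σ} ∈ τ_X ✓.
Every preimage lies in τ_X, so f IS continuous.


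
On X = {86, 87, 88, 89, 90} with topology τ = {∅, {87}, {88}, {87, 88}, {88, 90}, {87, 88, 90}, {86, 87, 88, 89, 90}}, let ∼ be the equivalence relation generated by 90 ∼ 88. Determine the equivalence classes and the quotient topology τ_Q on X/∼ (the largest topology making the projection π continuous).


X/∼ = {[86], [87], [88=90], [89]}; |τ_Q| = 5.

Equivalence classes: [86], [87], [88=90], [89].
Quotient map π: X → X/∼ sends 86 ↦ [86], 87 ↦ [87], 88 ↦ [88=90], 89 ↦ [89], 90 ↦ [88=90].
For each subset V ⊆ X/∼, compute π^{-1}(V) ⊆ X and check whether π^{-1}(V) ∈ τ. V is open in τ_Q iff π^{-1}(V) ∈ τ.
  V = {}: π^{-1}(V) = ∅ ∈ τ ✓.
  V = {[86]}: π^{-1}(V) = {86} ∉ τ ✗.
  V = {[87]}: π^{-1}(V) = {87} ∈ τ ✓.
  V = {[86], [87]}: π^{-1}(V) = {86, 87} ∉ τ ✗.
  V = {[88=90]}: π^{-1}(V) = {88, 90} ∈ τ ✓.
  V = {[86], [88=90]}: π^{-1}(V) = {86, 88, 90} ∉ τ ✗.
  V = {[87], [88=90]}: π^{-1}(V) = {87, 88, 90} ∈ τ ✓.
  V = {[86], [87], [88=90]}: π^{-1}(V) = {86, 87, 88, 90} ∉ τ ✗.
  V = {[89]}: π^{-1}(V) = {89} ∉ τ ✗.
  V = {[86], [89]}: π^{-1}(V) = {86, 89} ∉ τ ✗.
  V = {[87], [89]}: π^{-1}(V) = {87, 89} ∉ τ ✗.
  V = {[86], [87], [89]}: π^{-1}(V) = {86, 87, 89} ∉ τ ✗.
  V = {[88=90], [89]}: π^{-1}(V) = {88, 89, 90} ∉ τ ✗.
  V = {[86], [88=90], [89]}: π^{-1}(V) = {86, 88, 89, 90} ∉ τ ✗.
  V = {[87], [88=90], [89]}: π^{-1}(V) = {87, 88, 89, 90} ∉ τ ✗.
  V = {[86], [87], [88=90], [89]}: π^{-1}(V) = {86, 87, 88, 89, 90} ∈ τ ✓.
Open sets in the quotient: τ_Q = {{}, {[87]}, {[88=90]}, {[87], [88=90]}, {[86], [87], [88=90], [89]}} (5 elements).


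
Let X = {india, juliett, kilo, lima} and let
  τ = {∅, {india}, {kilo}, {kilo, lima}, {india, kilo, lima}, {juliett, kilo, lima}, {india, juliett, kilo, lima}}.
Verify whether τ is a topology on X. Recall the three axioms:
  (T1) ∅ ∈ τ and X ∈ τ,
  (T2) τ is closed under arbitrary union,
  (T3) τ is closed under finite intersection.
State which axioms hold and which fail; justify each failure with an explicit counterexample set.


τ is NOT a topology on X.

Axiom (T1): ∅ ∈ τ? Yes; X ∈ τ? Yes.
Axiom (T2/T3): check pairwise unions and intersections of members of τ.
Counterexample for (T2): {india} ∪ {kilo} = {india, kilo} ∉ τ. Therefore τ is NOT a topology.


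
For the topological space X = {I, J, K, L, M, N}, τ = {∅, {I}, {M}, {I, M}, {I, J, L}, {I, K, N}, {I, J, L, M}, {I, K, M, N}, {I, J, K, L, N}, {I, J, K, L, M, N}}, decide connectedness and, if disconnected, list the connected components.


(X, τ) is disconnected; components = [{M}, {I, J, K, L, N}].

Find clopen sets (U ∈ τ with X ∖ U ∈ τ):
  U = ∅, X ∖ U = {I, J, K, L, M, N} — both open, so U is clopen.
  U = {M}, X ∖ U = {I, J, K, L, N} — both open, so U is clopen.
  U = {I, J, K, L, N}, X ∖ U = {M} — both open, so U is clopen.
  U = {I, J, K, L, M, N}, X ∖ U = ∅ — both open, so U is clopen.
Nontrivial clopen(s) exist: e.g. {I, J, K, L, N}. So (X, τ) is disconnected.
Compute connected components by grouping points that agree on all clopens:
  component: {M}
  component: {I, J, K, L, N}


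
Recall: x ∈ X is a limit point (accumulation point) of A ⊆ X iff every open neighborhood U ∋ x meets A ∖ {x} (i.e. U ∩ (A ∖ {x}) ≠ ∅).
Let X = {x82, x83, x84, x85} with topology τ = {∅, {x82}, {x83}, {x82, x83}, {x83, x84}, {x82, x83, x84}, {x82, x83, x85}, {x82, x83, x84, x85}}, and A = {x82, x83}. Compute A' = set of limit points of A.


A' = {x84, x85}

For each x ∈ X, list the open sets U ∈ τ with x ∈ U, then check whether U ∩ (A ∖ {x}) ≠ ∅ for every such U.
  x = x82: open {x82} ∋ x has {x82} ∩ (A ∖ {x82}) = ∅, so x is NOT a limit point.
  x = x83: open {x83} ∋ x has {x83} ∩ (A ∖ {x83}) = ∅, so x is NOT a limit point.
  x = x84: opens ∋ x are {x83, x84}, {x82, x83, x84}, {x82, x83, x84, x85}; each meets A ∖ {x84}, so x IS a limit point.
  x = x85: opens ∋ x are {x82, x83, x85}, {x82, x83, x84, x85}; each meets A ∖ {x85}, so x IS a limit point.
Collecting: A' = {x84, x85}.


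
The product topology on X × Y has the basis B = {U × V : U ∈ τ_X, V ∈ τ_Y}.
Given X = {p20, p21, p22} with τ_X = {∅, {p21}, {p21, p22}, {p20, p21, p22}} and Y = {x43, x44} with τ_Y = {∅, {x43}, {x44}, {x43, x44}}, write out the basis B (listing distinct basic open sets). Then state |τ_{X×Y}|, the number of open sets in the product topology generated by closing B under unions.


Basis B = {∅ × ∅, {p21} × {x43}, {p21} × {x44}, {p21} × {x43, x44}, {p21, p22} × {x43}, {p21, p22} × {x44}, {p20, p21, p22} × {x43}, {p20, p21, p22} × {x44}, {p21, p22} × {x43, x44}, {p20, p21, p22} × {x43, x44}}; |τ_{X×Y}| = 16.

Enumerate products U × V with U ∈ τ_X, V ∈ τ_Y (deduplicated):
  ∅ × ∅ = {} (∅)
  {p21} × {x43} = {(p21,x43)}
  {p21} × {x44} = {(p21,x44)}
  {p21} × {x43, x44} = {(p21,x43), (p21,x44)}
  {p21, p22} × {x43} = {(p21,x43), (p22,x43)}
  {p21, p22} × {x44} = {(p21,x44), (p22,x44)}
  {p20, p21, p22} × {x43} = {(p20,x43), (p21,x43), (p22,x43)}
  {p20, p21, p22} × {x44} = {(p20,x44), (p21,x44), (p22,x44)}
  {p21, p22} × {x43, x44} = {(p21,x43), (p21,x44), (p22,x43), (p22,x44)}
  {p20, p21, p22} × {x43, x44} = {(p20,x43), (p20,x44), (p21,x43), (p21,x44), (p22,x43), (p22,x44)}
These 10 distinct sets form the basis B.
Close under arbitrary unions to get τ_{X×Y}; counting gives |τ_{X×Y}| = 16.


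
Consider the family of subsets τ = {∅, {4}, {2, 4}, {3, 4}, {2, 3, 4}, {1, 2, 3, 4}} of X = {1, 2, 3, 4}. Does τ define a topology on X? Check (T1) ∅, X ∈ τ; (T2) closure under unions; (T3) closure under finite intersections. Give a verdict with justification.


τ IS a topology on X.

Axiom (T1): ∅ ∈ τ? Yes; X ∈ τ? Yes.
Axiom (T2/T3): check pairwise unions and intersections of members of τ.
All pairwise intersections and unions checked — each lies in τ. Therefore τ satisfies (T1), (T2), (T3): it IS a topology on X.


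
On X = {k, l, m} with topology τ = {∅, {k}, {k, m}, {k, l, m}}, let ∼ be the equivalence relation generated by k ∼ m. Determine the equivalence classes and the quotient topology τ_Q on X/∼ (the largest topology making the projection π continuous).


X/∼ = {[k=m], [l]}; |τ_Q| = 3.

Equivalence classes: [k=m], [l].
Quotient map π: X → X/∼ sends k ↦ [k=m], l ↦ [l], m ↦ [k=m].
For each subset V ⊆ X/∼, compute π^{-1}(V) ⊆ X and check whether π^{-1}(V) ∈ τ. V is open in τ_Q iff π^{-1}(V) ∈ τ.
  V = {}: π^{-1}(V) = ∅ ∈ τ ✓.
  V = {[k=m]}: π^{-1}(V) = {k, m} ∈ τ ✓.
  V = {[l]}: π^{-1}(V) = {l} ∉ τ ✗.
  V = {[k=m], [l]}: π^{-1}(V) = {k, l, m} ∈ τ ✓.
Open sets in the quotient: τ_Q = {{}, {[k=m]}, {[k=m], [l]}} (3 elements).


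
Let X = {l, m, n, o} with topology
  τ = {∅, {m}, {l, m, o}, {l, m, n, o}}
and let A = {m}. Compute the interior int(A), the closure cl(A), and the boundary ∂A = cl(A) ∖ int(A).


int(A) = {m}, cl(A) = {l, m, n, o}, ∂A = {l, n, o}.

Closed sets in (X, τ) are complements of opens:
  closed(X, τ) = {∅, {n}, {l, n, o}, {l, m, n, o}}.
int(A) = ⋃ {U ∈ τ : U ⊆ A}. Opens contained in A: ∅, {m}.
Taking the union of these: int(A) = {m}.
cl(A) = ⋂ {C closed : A ⊆ C}. Closed sets containing A: {l, m, n, o}.
Intersecting these: cl(A) = {l, m, n, o}.
∂A = cl(A) ∖ int(A) = {l, m, n, o} ∖ {m} = {l, n, o}.


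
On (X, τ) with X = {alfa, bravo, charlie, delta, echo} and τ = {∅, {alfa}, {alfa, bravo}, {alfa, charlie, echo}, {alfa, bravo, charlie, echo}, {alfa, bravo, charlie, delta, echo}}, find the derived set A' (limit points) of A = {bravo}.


A' = {delta}

For each x ∈ X, list the open sets U ∈ τ with x ∈ U, then check whether U ∩ (A ∖ {x}) ≠ ∅ for every such U.
  x = alfa: open {alfa} ∋ x has {alfa} ∩ (A ∖ {alfa}) = ∅, so x is NOT a limit point.
  x = bravo: open {alfa, bravo} ∋ x has {alfa, bravo} ∩ (A ∖ {bravo}) = ∅, so x is NOT a limit point.
  x = charlie: open {alfa, charlie, echo} ∋ x has {alfa, charlie, echo} ∩ (A ∖ {charlie}) = ∅, so x is NOT a limit point.
  x = delta: opens ∋ x are {alfa, bravo, charlie, delta, echo}; each meets A ∖ {delta}, so x IS a limit point.
  x = echo: open {alfa, charlie, echo} ∋ x has {alfa, charlie, echo} ∩ (A ∖ {echo}) = ∅, so x is NOT a limit point.
Collecting: A' = {delta}.


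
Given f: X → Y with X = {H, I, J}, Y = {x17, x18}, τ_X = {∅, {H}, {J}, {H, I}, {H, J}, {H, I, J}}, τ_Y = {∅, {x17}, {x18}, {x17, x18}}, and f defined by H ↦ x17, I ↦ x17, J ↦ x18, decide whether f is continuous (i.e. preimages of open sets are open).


f IS continuous.

Compute f^{-1}(U) for each U ∈ τ_Y:
  U = ∅: f^{-1}(U) = ∅ ∈ τ_X ✓.
  U = {x17}: f^{-1}(U) = {H, I} ∈ τ_X ✓.
  U = {x18}: f^{-1}(U) = {J} ∈ τ_X ✓.
  U = {x17, x18}: f^{-1}(U) = {H, I, J} ∈ τ_X ✓.
Every preimage lies in τ_X, so f IS continuous.


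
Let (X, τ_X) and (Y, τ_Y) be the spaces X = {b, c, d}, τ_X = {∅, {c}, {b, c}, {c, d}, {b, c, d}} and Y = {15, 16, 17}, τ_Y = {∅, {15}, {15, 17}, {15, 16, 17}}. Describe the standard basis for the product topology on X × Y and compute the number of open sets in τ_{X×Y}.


Basis B = {∅ × ∅, {c} × {15}, {b, c} × {15}, {c} × {15, 17}, {c, d} × {15}, {b, c, d} × {15}, {c} × {15, 16, 17}, {b, c} × {15, 17}, {c, d} × {15, 17}, {b, c} × {15, 16, 17}, {b, c, d} × {15, 17}, {c, d} × {15, 16, 17}, {b, c, d} × {15, 16, 17}}; |τ_{X×Y}| = 30.

Enumerate products U × V with U ∈ τ_X, V ∈ τ_Y (deduplicated):
  ∅ × ∅ = {} (∅)
  {c} × {15} = {(c,15)}
  {b, c} × {15} = {(b,15), (c,15)}
  {c} × {15, 17} = {(c,15), (c,17)}
  {c, d} × {15} = {(c,15), (d,15)}
  {b, c, d} × {15} = {(b,15), (c,15), (d,15)}
  {c} × {15, 16, 17} = {(c,15), (c,16), (c,17)}
  {b, c} × {15, 17} = {(b,15), (b,17), (c,15), (c,17)}
  {c, d} × {15, 17} = {(c,15), (c,17), (d,15), (d,17)}
  {b, c} × {15, 16, 17} = {(b,15), (b,16), (b,17), (c,15), (c,16), (c,17)}
  {b, c, d} × {15, 17} = {(b,15), (b,17), (c,15), (c,17), (d,15), (d,17)}
  {c, d} × {15, 16, 17} = {(c,15), (c,16), (c,17), (d,15), (d,16), (d,17)}
  {b, c, d} × {15, 16, 17} = {(b,15), (b,16), (b,17), (c,15), (c,16), (c,17), (d,15), (d,16), (d,17)}
These 13 distinct sets form the basis B.
Close under arbitrary unions to get τ_{X×Y}; counting gives |τ_{X×Y}| = 30.


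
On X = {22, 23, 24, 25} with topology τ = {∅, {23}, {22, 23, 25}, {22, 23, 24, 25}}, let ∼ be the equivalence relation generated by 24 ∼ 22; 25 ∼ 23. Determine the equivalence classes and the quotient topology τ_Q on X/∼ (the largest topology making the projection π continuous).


X/∼ = {[22=24], [23=25]}; |τ_Q| = 2.

Equivalence classes: [22=24], [23=25].
Quotient map π: X → X/∼ sends 22 ↦ [22=24], 23 ↦ [23=25], 24 ↦ [22=24], 25 ↦ [23=25].
For each subset V ⊆ X/∼, compute π^{-1}(V) ⊆ X and check whether π^{-1}(V) ∈ τ. V is open in τ_Q iff π^{-1}(V) ∈ τ.
  V = {}: π^{-1}(V) = ∅ ∈ τ ✓.
  V = {[22=24]}: π^{-1}(V) = {22, 24} ∉ τ ✗.
  V = {[23=25]}: π^{-1}(V) = {23, 25} ∉ τ ✗.
  V = {[22=24], [23=25]}: π^{-1}(V) = {22, 23, 24, 25} ∈ τ ✓.
Open sets in the quotient: τ_Q = {{}, {[22=24], [23=25]}} (2 elements).


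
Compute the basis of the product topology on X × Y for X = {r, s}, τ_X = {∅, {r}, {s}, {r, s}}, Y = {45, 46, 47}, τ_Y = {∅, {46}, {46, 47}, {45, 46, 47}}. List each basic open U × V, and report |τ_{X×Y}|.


Basis B = {∅ × ∅, {r} × {46}, {s} × {46}, {r} × {46, 47}, {r, s} × {46}, {s} × {46, 47}, {r} × {45, 46, 47}, {s} × {45, 46, 47}, {r, s} × {46, 47}, {r, s} × {45, 46, 47}}; |τ_{X×Y}| = 16.

Enumerate products U × V with U ∈ τ_X, V ∈ τ_Y (deduplicated):
  ∅ × ∅ = {} (∅)
  {r} × {46} = {(r,46)}
  {s} × {46} = {(s,46)}
  {r} × {46, 47} = {(r,46), (r,47)}
  {r, s} × {46} = {(r,46), (s,46)}
  {s} × {46, 47} = {(s,46), (s,47)}
  {r} × {45, 46, 47} = {(r,45), (r,46), (r,47)}
  {s} × {45, 46, 47} = {(s,45), (s,46), (s,47)}
  {r, s} × {46, 47} = {(r,46), (r,47), (s,46), (s,47)}
  {r, s} × {45, 46, 47} = {(r,45), (r,46), (r,47), (s,45), (s,46), (s,47)}
These 10 distinct sets form the basis B.
Close under arbitrary unions to get τ_{X×Y}; counting gives |τ_{X×Y}| = 16.


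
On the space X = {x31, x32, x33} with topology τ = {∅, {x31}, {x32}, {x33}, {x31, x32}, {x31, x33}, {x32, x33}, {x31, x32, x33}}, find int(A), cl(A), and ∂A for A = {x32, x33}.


int(A) = {x32, x33}, cl(A) = {x32, x33}, ∂A = ∅.

Closed sets in (X, τ) are complements of opens:
  closed(X, τ) = {∅, {x31}, {x32}, {x33}, {x31, x32}, {x31, x33}, {x32, x33}, {x31, x32, x33}}.
int(A) = ⋃ {U ∈ τ : U ⊆ A}. Opens contained in A: ∅, {x32}, {x33}, {x32, x33}.
Taking the union of these: int(A) = {x32, x33}.
cl(A) = ⋂ {C closed : A ⊆ C}. Closed sets containing A: {x32, x33}, {x31, x32, x33}.
Intersecting these: cl(A) = {x32, x33}.
∂A = cl(A) ∖ int(A) = {x32, x33} ∖ {x32, x33} = ∅.


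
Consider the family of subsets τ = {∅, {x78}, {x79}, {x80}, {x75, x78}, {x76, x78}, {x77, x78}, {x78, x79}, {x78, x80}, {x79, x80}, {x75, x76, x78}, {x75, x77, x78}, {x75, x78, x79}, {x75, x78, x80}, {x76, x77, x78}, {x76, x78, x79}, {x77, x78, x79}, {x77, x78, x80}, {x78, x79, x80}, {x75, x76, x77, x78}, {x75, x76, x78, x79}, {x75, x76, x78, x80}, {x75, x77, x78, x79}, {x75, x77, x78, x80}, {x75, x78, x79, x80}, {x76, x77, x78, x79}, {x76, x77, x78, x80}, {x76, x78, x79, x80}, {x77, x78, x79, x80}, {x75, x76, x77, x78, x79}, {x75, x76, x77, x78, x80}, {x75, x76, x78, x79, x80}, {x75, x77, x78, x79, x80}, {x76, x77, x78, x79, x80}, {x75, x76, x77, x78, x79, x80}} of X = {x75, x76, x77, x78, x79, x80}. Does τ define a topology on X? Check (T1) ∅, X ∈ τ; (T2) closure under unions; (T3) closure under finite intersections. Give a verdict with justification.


τ is NOT a topology on X.

Axiom (T1): ∅ ∈ τ? Yes; X ∈ τ? Yes.
Axiom (T2/T3): check pairwise unions and intersections of members of τ.
Counterexample for (T2): {x80} ∪ {x76, x78} = {x76, x78, x80} ∉ τ. Therefore τ is NOT a topology.


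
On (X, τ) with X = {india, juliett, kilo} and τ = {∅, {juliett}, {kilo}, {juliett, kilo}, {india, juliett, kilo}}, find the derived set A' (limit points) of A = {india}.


A' = ∅

For each x ∈ X, list the open sets U ∈ τ with x ∈ U, then check whether U ∩ (A ∖ {x}) ≠ ∅ for every such U.
  x = india: open {india, juliett, kilo} ∋ x has {india, juliett, kilo} ∩ (A ∖ {india}) = ∅, so x is NOT a limit point.
  x = juliett: open {juliett} ∋ x has {juliett} ∩ (A ∖ {juliett}) = ∅, so x is NOT a limit point.
  x = kilo: open {kilo} ∋ x has {kilo} ∩ (A ∖ {kilo}) = ∅, so x is NOT a limit point.
Collecting: A' = ∅.


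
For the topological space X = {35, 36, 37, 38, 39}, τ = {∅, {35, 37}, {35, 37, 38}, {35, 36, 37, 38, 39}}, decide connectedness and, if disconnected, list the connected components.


(X, τ) is connected.

Find clopen sets (U ∈ τ with X ∖ U ∈ τ):
  U = ∅, X ∖ U = {35, 36, 37, 38, 39} — both open, so U is clopen.
  U = {35, 36, 37, 38, 39}, X ∖ U = ∅ — both open, so U is clopen.
Only trivial clopens (∅ and X) exist, so (X, τ) is connected.
Compute connected components by grouping points that agree on all clopens:
  component: {35, 36, 37, 38, 39}


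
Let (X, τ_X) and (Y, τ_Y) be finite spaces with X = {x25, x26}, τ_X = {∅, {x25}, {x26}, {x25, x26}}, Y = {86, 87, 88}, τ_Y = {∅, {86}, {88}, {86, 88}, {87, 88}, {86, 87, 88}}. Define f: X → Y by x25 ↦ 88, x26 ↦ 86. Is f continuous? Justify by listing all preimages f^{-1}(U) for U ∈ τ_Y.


f IS continuous.

Compute f^{-1}(U) for each U ∈ τ_Y:
  U = ∅: f^{-1}(U) = ∅ ∈ τ_X ✓.
  U = {86}: f^{-1}(U) = {x26} ∈ τ_X ✓.
  U = {88}: f^{-1}(U) = {x25} ∈ τ_X ✓.
  U = {86, 88}: f^{-1}(U) = {x25, x26} ∈ τ_X ✓.
  U = {87, 88}: f^{-1}(U) = {x25} ∈ τ_X ✓.
  U = {86, 87, 88}: f^{-1}(U) = {x25, x26} ∈ τ_X ✓.
Every preimage lies in τ_X, so f IS continuous.


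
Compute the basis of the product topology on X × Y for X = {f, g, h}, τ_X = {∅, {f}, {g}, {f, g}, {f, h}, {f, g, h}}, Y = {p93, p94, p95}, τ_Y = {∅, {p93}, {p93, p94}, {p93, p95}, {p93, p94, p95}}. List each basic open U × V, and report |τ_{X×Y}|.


Basis B = {∅ × ∅, {f} × {p93}, {g} × {p93}, {f} × {p93, p94}, {f} × {p93, p95}, {f, g} × {p93}, {f, h} × {p93}, {g} × {p93, p94}, {g} × {p93, p95}, {f} × {p93, p94, p95}, {f, g, h} × {p93}, {g} × {p93, p94, p95}, {f, g} × {p93, p94}, {f, h} × {p93, p94}, {f, g} × {p93, p95}, {f, h} × {p93, p95}, {f, g} × {p93, p94, p95}, {f, h} × {p93, p94, p95}, {f, g, h} × {p93, p94}, {f, g, h} × {p93, p95}, {f, g, h} × {p93, p94, p95}}; |τ_{X×Y}| = 70.

Enumerate products U × V with U ∈ τ_X, V ∈ τ_Y (deduplicated):
  ∅ × ∅ = {} (∅)
  {f} × {p93} = {(f,p93)}
  {g} × {p93} = {(g,p93)}
  {f} × {p93, p94} = {(f,p93), (f,p94)}
  {f} × {p93, p95} = {(f,p93), (f,p95)}
  {f, g} × {p93} = {(f,p93), (g,p93)}
  {f, h} × {p93} = {(f,p93), (h,p93)}
  {g} × {p93, p94} = {(g,p93), (g,p94)}
  {g} × {p93, p95} = {(g,p93), (g,p95)}
  {f} × {p93, p94, p95} = {(f,p93), (f,p94), (f,p95)}
  {f, g, h} × {p93} = {(f,p93), (g,p93), (h,p93)}
  {g} × {p93, p94, p95} = {(g,p93), (g,p94), (g,p95)}
  {f, g} × {p93, p94} = {(f,p93), (f,p94), (g,p93), (g,p94)}
  {f, h} × {p93, p94} = {(f,p93), (f,p94), (h,p93), (h,p94)}
  {f, g} × {p93, p95} = {(f,p93), (f,p95), (g,p93), (g,p95)}
  {f, h} × {p93, p95} = {(f,p93), (f,p95), (h,p93), (h,p95)}
  {f, g} × {p93, p94, p95} = {(f,p93), (f,p94), (f,p95), (g,p93), (g,p94), (g,p95)}
  {f, h} × {p93, p94, p95} = {(f,p93), (f,p94), (f,p95), (h,p93), (h,p94), (h,p95)}
  {f, g, h} × {p93, p94} = {(f,p93), (f,p94), (g,p93), (g,p94), (h,p93), (h,p94)}
  {f, g, h} × {p93, p95} = {(f,p93), (f,p95), (g,p93), (g,p95), (h,p93), (h,p95)}
  {f, g, h} × {p93, p94, p95} = {(f,p93), (f,p94), (f,p95), (g,p93), (g,p94), (g,p95), (h,p93), (h,p94), (h,p95)}
These 21 distinct sets form the basis B.
Close under arbitrary unions to get τ_{X×Y}; counting gives |τ_{X×Y}| = 70.


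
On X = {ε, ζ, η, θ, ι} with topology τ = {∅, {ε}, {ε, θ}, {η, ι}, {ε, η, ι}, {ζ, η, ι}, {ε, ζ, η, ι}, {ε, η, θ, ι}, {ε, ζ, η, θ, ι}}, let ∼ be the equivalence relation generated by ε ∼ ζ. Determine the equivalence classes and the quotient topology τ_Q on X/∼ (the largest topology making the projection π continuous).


X/∼ = {[ε=ζ], [η], [θ], [ι]}; |τ_Q| = 4.

Equivalence classes: [ε=ζ], [η], [θ], [ι].
Quotient map π: X → X/∼ sends ε ↦ [ε=ζ], ζ ↦ [ε=ζ], η ↦ [η], θ ↦ [θ], ι ↦ [ι].
For each subset V ⊆ X/∼, compute π^{-1}(V) ⊆ X and check whether π^{-1}(V) ∈ τ. V is open in τ_Q iff π^{-1}(V) ∈ τ.
  V = {}: π^{-1}(V) = ∅ ∈ τ ✓.
  V = {[ε=ζ]}: π^{-1}(V) = {ε, ζ} ∉ τ ✗.
  V = {[η]}: π^{-1}(V) = {η} ∉ τ ✗.
  V = {[ε=ζ], [η]}: π^{-1}(V) = {ε, ζ, η} ∉ τ ✗.
  V = {[θ]}: π^{-1}(V) = {θ} ∉ τ ✗.
  V = {[ε=ζ], [θ]}: π^{-1}(V) = {ε, ζ, θ} ∉ τ ✗.
  V = {[η], [θ]}: π^{-1}(V) = {η, θ} ∉ τ ✗.
  V = {[ε=ζ], [η], [θ]}: π^{-1}(V) = {ε, ζ, η, θ} ∉ τ ✗.
  V = {[ι]}: π^{-1}(V) = {ι} ∉ τ ✗.
  V = {[ε=ζ], [ι]}: π^{-1}(V) = {ε, ζ, ι} ∉ τ ✗.
  V = {[η], [ι]}: π^{-1}(V) = {η, ι} ∈ τ ✓.
  V = {[ε=ζ], [η], [ι]}: π^{-1}(V) = {ε, ζ, η, ι} ∈ τ ✓.
  V = {[θ], [ι]}: π^{-1}(V) = {θ, ι} ∉ τ ✗.
  V = {[ε=ζ], [θ], [ι]}: π^{-1}(V) = {ε, ζ, θ, ι} ∉ τ ✗.
  V = {[η], [θ], [ι]}: π^{-1}(V) = {η, θ, ι} ∉ τ ✗.
  V = {[ε=ζ], [η], [θ], [ι]}: π^{-1}(V) = {ε, ζ, η, θ, ι} ∈ τ ✓.
Open sets in the quotient: τ_Q = {{}, {[η], [ι]}, {[ε=ζ], [η], [ι]}, {[ε=ζ], [η], [θ], [ι]}} (4 elements).


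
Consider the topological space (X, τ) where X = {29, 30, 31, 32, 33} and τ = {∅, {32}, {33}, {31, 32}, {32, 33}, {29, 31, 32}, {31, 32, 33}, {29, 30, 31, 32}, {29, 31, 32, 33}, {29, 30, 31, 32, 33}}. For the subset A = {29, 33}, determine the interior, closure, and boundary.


int(A) = {33}, cl(A) = {29, 30, 33}, ∂A = {29, 30}.

Closed sets in (X, τ) are complements of opens:
  closed(X, τ) = {∅, {30}, {33}, {29, 30}, {30, 33}, {29, 30, 31}, {29, 30, 33}, {29, 30, 31, 32}, {29, 30, 31, 33}, {29, 30, 31, 32, 33}}.
int(A) = ⋃ {U ∈ τ : U ⊆ A}. Opens contained in A: ∅, {33}.
Taking the union of these: int(A) = {33}.
cl(A) = ⋂ {C closed : A ⊆ C}. Closed sets containing A: {29, 30, 33}, {29, 30, 31, 33}, {29, 30, 31, 32, 33}.
Intersecting these: cl(A) = {29, 30, 33}.
∂A = cl(A) ∖ int(A) = {29, 30, 33} ∖ {33} = {29, 30}.


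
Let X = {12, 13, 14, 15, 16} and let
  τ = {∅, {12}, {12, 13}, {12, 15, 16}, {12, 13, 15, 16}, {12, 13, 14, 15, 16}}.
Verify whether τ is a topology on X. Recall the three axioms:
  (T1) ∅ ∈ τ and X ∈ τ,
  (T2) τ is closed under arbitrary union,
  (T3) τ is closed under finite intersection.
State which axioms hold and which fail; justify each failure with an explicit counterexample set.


τ IS a topology on X.

Axiom (T1): ∅ ∈ τ? Yes; X ∈ τ? Yes.
Axiom (T2/T3): check pairwise unions and intersections of members of τ.
All pairwise intersections and unions checked — each lies in τ. Therefore τ satisfies (T1), (T2), (T3): it IS a topology on X.


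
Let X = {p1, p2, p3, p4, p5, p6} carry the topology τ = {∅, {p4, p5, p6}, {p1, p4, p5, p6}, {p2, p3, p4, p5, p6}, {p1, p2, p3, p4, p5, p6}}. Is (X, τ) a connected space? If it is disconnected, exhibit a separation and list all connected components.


(X, τ) is connected.

Find clopen sets (U ∈ τ with X ∖ U ∈ τ):
  U = ∅, X ∖ U = {p1, p2, p3, p4, p5, p6} — both open, so U is clopen.
  U = {p1, p2, p3, p4, p5, p6}, X ∖ U = ∅ — both open, so U is clopen.
Only trivial clopens (∅ and X) exist, so (X, τ) is connected.
Compute connected components by grouping points that agree on all clopens:
  component: {p1, p2, p3, p4, p5, p6}


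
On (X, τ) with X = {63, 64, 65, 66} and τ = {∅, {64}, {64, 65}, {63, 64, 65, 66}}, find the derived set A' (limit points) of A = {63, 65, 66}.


A' = {63, 66}

For each x ∈ X, list the open sets U ∈ τ with x ∈ U, then check whether U ∩ (A ∖ {x}) ≠ ∅ for every such U.
  x = 63: opens ∋ x are {63, 64, 65, 66}; each meets A ∖ {63}, so x IS a limit point.
  x = 64: open {64} ∋ x has {64} ∩ (A ∖ {64}) = ∅, so x is NOT a limit point.
  x = 65: open {64, 65} ∋ x has {64, 65} ∩ (A ∖ {65}) = ∅, so x is NOT a limit point.
  x = 66: opens ∋ x are {63, 64, 65, 66}; each meets A ∖ {66}, so x IS a limit point.
Collecting: A' = {63, 66}.


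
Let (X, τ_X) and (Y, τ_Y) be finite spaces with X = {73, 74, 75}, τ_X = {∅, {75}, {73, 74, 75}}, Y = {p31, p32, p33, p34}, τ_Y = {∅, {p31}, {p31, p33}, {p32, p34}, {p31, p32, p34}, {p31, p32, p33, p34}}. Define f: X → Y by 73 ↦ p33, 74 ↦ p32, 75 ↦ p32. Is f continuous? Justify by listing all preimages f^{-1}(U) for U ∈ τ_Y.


f is NOT continuous.

Compute f^{-1}(U) for each U ∈ τ_Y:
  U = ∅: f^{-1}(U) = ∅ ∈ τ_X ✓.
  U = {p31}: f^{-1}(U) = ∅ ∈ τ_X ✓.
  U = {p31, p33}: f^{-1}(U) = {73} ∉ τ_X ✗.
  U = {p32, p34}: f^{-1}(U) = {74, 75} ∉ τ_X ✗.
  U = {p31, p32, p34}: f^{-1}(U) = {74, 75} ∉ τ_X ✗.
  U = {p31, p32, p33, p34}: f^{-1}(U) = {73, 74, 75} ∈ τ_X ✓.
Found U = {p31, p33} with f^{-1}(U) = {73} not in τ_X. Therefore f is NOT continuous.


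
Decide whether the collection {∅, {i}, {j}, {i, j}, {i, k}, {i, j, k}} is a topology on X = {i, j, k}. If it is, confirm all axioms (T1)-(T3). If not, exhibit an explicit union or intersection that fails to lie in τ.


τ IS a topology on X.

Axiom (T1): ∅ ∈ τ? Yes; X ∈ τ? Yes.
Axiom (T2/T3): check pairwise unions and intersections of members of τ.
All pairwise intersections and unions checked — each lies in τ. Therefore τ satisfies (T1), (T2), (T3): it IS a topology on X.


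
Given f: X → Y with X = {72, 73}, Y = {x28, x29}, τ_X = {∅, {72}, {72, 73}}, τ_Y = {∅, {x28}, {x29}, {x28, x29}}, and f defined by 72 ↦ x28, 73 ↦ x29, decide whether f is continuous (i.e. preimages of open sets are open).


f is NOT continuous.

Compute f^{-1}(U) for each U ∈ τ_Y:
  U = ∅: f^{-1}(U) = ∅ ∈ τ_X ✓.
  U = {x28}: f^{-1}(U) = {72} ∈ τ_X ✓.
  U = {x29}: f^{-1}(U) = {73} ∉ τ_X ✗.
  U = {x28, x29}: f^{-1}(U) = {72, 73} ∈ τ_X ✓.
Found U = {x29} with f^{-1}(U) = {73} not in τ_X. Therefore f is NOT continuous.


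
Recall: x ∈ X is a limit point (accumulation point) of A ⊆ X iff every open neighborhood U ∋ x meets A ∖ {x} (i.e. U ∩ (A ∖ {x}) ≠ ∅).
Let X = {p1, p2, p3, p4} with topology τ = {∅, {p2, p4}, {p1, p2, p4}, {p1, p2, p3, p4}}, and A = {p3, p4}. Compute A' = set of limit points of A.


A' = {p1, p2, p3}

For each x ∈ X, list the open sets U ∈ τ with x ∈ U, then check whether U ∩ (A ∖ {x}) ≠ ∅ for every such U.
  x = p1: opens ∋ x are {p1, p2, p4}, {p1, p2, p3, p4}; each meets A ∖ {p1}, so x IS a limit point.
  x = p2: opens ∋ x are {p2, p4}, {p1, p2, p4}, {p1, p2, p3, p4}; each meets A ∖ {p2}, so x IS a limit point.
  x = p3: opens ∋ x are {p1, p2, p3, p4}; each meets A ∖ {p3}, so x IS a limit point.
  x = p4: open {p2, p4} ∋ x has {p2, p4} ∩ (A ∖ {p4}) = ∅, so x is NOT a limit point.
Collecting: A' = {p1, p2, p3}.


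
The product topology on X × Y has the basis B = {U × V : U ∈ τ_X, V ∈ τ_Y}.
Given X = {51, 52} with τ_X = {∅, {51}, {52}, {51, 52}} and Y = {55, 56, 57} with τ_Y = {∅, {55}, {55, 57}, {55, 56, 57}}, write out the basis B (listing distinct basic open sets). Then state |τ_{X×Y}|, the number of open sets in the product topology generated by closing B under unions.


Basis B = {∅ × ∅, {51} × {55}, {52} × {55}, {51} × {55, 57}, {51, 52} × {55}, {52} × {55, 57}, {51} × {55, 56, 57}, {52} × {55, 56, 57}, {51, 52} × {55, 57}, {51, 52} × {55, 56, 57}}; |τ_{X×Y}| = 16.

Enumerate products U × V with U ∈ τ_X, V ∈ τ_Y (deduplicated):
  ∅ × ∅ = {} (∅)
  {51} × {55} = {(51,55)}
  {52} × {55} = {(52,55)}
  {51} × {55, 57} = {(51,55), (51,57)}
  {51, 52} × {55} = {(51,55), (52,55)}
  {52} × {55, 57} = {(52,55), (52,57)}
  {51} × {55, 56, 57} = {(51,55), (51,56), (51,57)}
  {52} × {55, 56, 57} = {(52,55), (52,56), (52,57)}
  {51, 52} × {55, 57} = {(51,55), (51,57), (52,55), (52,57)}
  {51, 52} × {55, 56, 57} = {(51,55), (51,56), (51,57), (52,55), (52,56), (52,57)}
These 10 distinct sets form the basis B.
Close under arbitrary unions to get τ_{X×Y}; counting gives |τ_{X×Y}| = 16.


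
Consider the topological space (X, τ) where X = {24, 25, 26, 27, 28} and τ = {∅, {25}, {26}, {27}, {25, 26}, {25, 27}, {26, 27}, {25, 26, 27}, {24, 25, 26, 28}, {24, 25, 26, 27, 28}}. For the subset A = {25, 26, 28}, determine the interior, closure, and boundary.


int(A) = {25, 26}, cl(A) = {24, 25, 26, 28}, ∂A = {24, 28}.

Closed sets in (X, τ) are complements of opens:
  closed(X, τ) = {∅, {27}, {24, 28}, {24, 25, 28}, {24, 26, 28}, {24, 27, 28}, {24, 25, 26, 28}, {24, 25, 27, 28}, {24, 26, 27, 28}, {24, 25, 26, 27, 28}}.
int(A) = ⋃ {U ∈ τ : U ⊆ A}. Opens contained in A: ∅, {25}, {26}, {25, 26}.
Taking the union of these: int(A) = {25, 26}.
cl(A) = ⋂ {C closed : A ⊆ C}. Closed sets containing A: {24, 25, 26, 28}, {24, 25, 26, 27, 28}.
Intersecting these: cl(A) = {24, 25, 26, 28}.
∂A = cl(A) ∖ int(A) = {24, 25, 26, 28} ∖ {25, 26} = {24, 28}.
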